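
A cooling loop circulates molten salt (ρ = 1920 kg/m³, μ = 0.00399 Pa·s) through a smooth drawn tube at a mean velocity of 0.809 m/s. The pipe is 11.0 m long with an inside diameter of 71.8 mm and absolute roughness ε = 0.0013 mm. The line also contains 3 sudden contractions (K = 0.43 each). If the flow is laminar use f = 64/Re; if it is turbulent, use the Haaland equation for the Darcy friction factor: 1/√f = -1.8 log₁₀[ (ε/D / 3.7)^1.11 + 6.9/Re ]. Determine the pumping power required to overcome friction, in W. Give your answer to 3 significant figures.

P ≈ 10.1 W

Reynolds number Re = ρVD/μ = 1920 · 0.809 · 0.0718 / 0.00399 = 2.795e+04.
Re > 4000 → turbulent. Relative roughness ε/D = 1.3e-06/0.0718 = 1.81e-05. Haaland: 1/√f = -1.8 log₁₀[(1.81e-05/3.7)^1.11 + 6.9/2.795e+04] = -1.8 log₁₀[1.27e-06 + 0.000247] = 6.49, so f = 0.02374.
Total minor-loss coefficient ΣK = 3·0.43 = 1.29.
ΔP = [f·L/D + ΣK]·(ρV²/2) = [0.02374·11/0.0718 + 1.29]·(1920·0.809²/2) = [3.638 + 1.29]·628.3 = 3096 Pa.
Q = V·A = 0.809·0.004049 = 0.003276 m³/s.
Pumping power P = QΔP = 0.003276·3096 = 10.14 W = 10.1 W.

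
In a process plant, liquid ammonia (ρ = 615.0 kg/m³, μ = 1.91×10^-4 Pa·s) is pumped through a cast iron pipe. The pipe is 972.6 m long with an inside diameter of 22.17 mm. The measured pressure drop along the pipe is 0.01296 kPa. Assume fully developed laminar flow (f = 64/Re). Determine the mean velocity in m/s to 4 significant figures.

For laminar flow, f = 64/Re with Re = ρVD/μ, so Darcy-Weisbach reduces to ΔP = 32μLV/D². Solving for V: V = ΔP·D²/(32μL) = 12.96·(0.02217)²/(32·0.000191·972.6) = 0.001072 m/s.
Check: Re = ρVD/μ = 615·0.001072·0.02217/0.000191 = 76.49 < 2300, so the laminar assumption holds.

V ≈ 0.001072 m/s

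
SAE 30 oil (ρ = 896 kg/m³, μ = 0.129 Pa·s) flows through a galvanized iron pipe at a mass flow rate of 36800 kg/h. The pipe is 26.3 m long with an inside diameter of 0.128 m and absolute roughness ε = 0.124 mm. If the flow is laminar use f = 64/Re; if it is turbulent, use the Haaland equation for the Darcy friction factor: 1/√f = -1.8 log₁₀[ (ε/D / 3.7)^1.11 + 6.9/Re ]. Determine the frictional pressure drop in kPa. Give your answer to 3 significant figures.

ΔP ≈ 5.87 kPa

ṁ = 36800 kg/h = 36800/3600 = 10.22 kg/s.
A = πD²/4 = π(0.128)²/4 = 0.01287 m²; mean velocity V = ṁ/(ρA) = 10.22/(896 · 0.01287) = 0.8866 m/s.
Reynolds number Re = ρVD/μ = 896 · 0.8866 · 0.128 / 0.129 = 788.2.
Re < 2300 → laminar flow, so f = 64/Re = 64/788.2 = 0.08119 (the turbulent correlation is not needed).
Darcy-Weisbach: ΔP = f(L/D)(ρV²/2) = 0.08119·(26.3/0.128)·(896·0.8866²/2) = 0.08119·205.5·352.2 = 5875 Pa.
ΔP = 5875 Pa = 5.87 kPa.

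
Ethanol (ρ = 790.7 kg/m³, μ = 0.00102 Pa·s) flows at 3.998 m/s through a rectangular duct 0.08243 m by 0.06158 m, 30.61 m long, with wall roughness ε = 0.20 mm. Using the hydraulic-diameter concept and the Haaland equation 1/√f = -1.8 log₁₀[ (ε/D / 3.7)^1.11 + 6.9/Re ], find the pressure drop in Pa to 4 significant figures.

Hydraulic diameter D_h = 4A/P = 4·(0.08243·0.06158)/(2·(0.08243+0.06158)) = 0.0203/0.288 = 0.0705 m.
Re = ρVD_h/μ = 790.7·3.998·0.0705/0.00102 = 2.185e+05.
ε/D_h = 0.0002/0.0705 = 0.00284; Haaland gives 1/√f = -1.8 log₁₀[0.000348+3.16e-05] = 6.157, so f = 0.02638.
ΔP = f(L/D_h)(ρV²/2) = 0.02638·30.61/0.0705·6319 = 7.239e+04 Pa.

ΔP ≈ 72390 Pa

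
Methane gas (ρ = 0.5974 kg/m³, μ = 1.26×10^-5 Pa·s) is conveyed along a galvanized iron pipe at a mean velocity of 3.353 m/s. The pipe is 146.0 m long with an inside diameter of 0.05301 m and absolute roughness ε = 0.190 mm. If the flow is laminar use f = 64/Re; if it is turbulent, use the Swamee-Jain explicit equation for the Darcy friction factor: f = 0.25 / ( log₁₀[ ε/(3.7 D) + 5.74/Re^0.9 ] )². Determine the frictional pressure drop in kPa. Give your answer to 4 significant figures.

Reynolds number Re = ρVD/μ = 0.5974 · 3.353 · 0.05301 / 1.26e-05 = 8427.
Re > 4000 → turbulent. Relative roughness ε/D = 0.00019/0.05301 = 0.00358. Swamee-Jain: f = 0.25/(log₁₀[0.00358/3.7 + 5.74/8427^0.9])² = 0.25/(log₁₀[0.000969 + 0.00168])² = 0.25/(-2.577)² = 0.03766.
Darcy-Weisbach: ΔP = f(L/D)(ρV²/2) = 0.03766·(146/0.05301)·(0.5974·3.353²/2) = 0.03766·2754·3.358 = 348.3 Pa.
ΔP = 348.3 Pa = 0.3483 kPa.

ΔP ≈ 0.3483 kPa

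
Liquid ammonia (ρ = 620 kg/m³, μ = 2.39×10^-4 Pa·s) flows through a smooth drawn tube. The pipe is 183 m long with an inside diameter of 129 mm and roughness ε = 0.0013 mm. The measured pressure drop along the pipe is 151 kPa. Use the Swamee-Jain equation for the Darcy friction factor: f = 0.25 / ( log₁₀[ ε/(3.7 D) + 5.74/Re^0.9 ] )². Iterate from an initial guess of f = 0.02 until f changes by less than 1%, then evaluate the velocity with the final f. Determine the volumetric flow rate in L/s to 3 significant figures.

Rearranging Darcy-Weisbach: V = √(2·ΔP·D/(f·L·ρ)). With ε/D = 1.3e-06/0.129 = 1.01e-05, iterate starting from f = 0.02:
  f = 0.02 → V = √(2·1.51e+05·0.129/(0.02·183·620)) = 4.143 m/s; Re = ρVD/μ = 1.387e+06; f → 0.0113
  f = 0.0113 → V = 5.513 m/s; Re = 1.845e+06; f → 0.01086
  f = 0.01086 → V = 5.624 m/s; Re = 1.882e+06; f → 0.01083
Converged (Δf/f < 1%). With the final f = 0.01083: V = √(2·1.51e+05·0.129/(0.01083·183·620)) = 5.631 m/s.
Q = V·A = 5.631·(π/4·0.129²) = 0.0736 m³/s = 73.6 L/s.

Q ≈ 73.6 L/s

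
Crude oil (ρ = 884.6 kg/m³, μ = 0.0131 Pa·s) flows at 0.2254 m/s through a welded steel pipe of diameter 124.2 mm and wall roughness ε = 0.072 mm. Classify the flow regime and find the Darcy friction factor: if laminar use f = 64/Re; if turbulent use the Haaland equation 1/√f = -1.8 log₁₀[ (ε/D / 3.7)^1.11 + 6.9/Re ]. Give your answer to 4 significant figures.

f ≈ 0.03386

Re = ρVD/μ = 884.6·0.2254·0.1242/0.0131 = 1890.
Re < 2300 → laminar, so f = 64/Re = 0.03386 (roughness is irrelevant in laminar flow).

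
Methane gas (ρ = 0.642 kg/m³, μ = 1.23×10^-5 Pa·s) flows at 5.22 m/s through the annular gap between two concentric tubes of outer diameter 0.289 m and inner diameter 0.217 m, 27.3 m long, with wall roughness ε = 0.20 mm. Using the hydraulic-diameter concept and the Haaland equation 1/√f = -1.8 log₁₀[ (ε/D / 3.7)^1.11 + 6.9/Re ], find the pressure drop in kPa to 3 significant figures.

Hydraulic diameter D_h = 4A/P = D_o - D_i = 0.289 - 0.217 = 0.072 m.
Re = ρVD_h/μ = 0.642·5.22·0.072/1.23e-05 = 1.962e+04.
ε/D_h = 0.0002/0.072 = 0.00278; Haaland gives 1/√f = -1.8 log₁₀[0.00034+0.000352] = 5.688, so f = 0.03091.
ΔP = f(L/D_h)(ρV²/2) = 0.03091·27.3/0.072·8.747 = 102.5 Pa.
ΔP = 0.103 kPa.

ΔP ≈ 0.103 kPa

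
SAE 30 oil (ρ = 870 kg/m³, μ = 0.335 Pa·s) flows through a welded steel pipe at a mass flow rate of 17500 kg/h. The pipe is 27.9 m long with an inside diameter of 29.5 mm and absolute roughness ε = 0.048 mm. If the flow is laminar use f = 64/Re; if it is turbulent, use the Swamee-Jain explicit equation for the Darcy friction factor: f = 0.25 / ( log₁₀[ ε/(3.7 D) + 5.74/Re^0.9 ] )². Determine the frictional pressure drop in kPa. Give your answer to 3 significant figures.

ΔP ≈ 2810 kPa

ṁ = 17500 kg/h = 17500/3600 = 4.861 kg/s.
A = πD²/4 = π(0.0295)²/4 = 0.0006835 m²; mean velocity V = ṁ/(ρA) = 4.861/(870 · 0.0006835) = 8.175 m/s.
Reynolds number Re = ρVD/μ = 870 · 8.175 · 0.0295 / 0.335 = 626.3.
Re < 2300 → laminar flow, so f = 64/Re = 64/626.3 = 0.1022 (the turbulent correlation is not needed).
Darcy-Weisbach: ΔP = f(L/D)(ρV²/2) = 0.1022·(27.9/0.0295)·(870·8.175²/2) = 0.1022·945.8·2.907e+04 = 2.81e+06 Pa.
ΔP = 2.81e+06 Pa = 2810 kPa.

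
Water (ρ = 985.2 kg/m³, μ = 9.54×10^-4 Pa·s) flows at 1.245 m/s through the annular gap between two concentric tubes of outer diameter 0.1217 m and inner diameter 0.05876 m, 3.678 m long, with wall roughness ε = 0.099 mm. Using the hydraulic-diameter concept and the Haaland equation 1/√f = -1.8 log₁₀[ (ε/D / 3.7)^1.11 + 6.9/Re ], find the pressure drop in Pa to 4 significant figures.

Hydraulic diameter D_h = 4A/P = D_o - D_i = 0.1217 - 0.05876 = 0.06294 m.
Re = ρVD_h/μ = 985.2·1.245·0.06294/0.000954 = 8.092e+04.
ε/D_h = 9.9e-05/0.06294 = 0.00157; Haaland gives 1/√f = -1.8 log₁₀[0.000181+8.53e-05] = 6.434, so f = 0.02415.
ΔP = f(L/D_h)(ρV²/2) = 0.02415·3.678/0.06294·763.5 = 1078 Pa.

ΔP ≈ 1078 Pa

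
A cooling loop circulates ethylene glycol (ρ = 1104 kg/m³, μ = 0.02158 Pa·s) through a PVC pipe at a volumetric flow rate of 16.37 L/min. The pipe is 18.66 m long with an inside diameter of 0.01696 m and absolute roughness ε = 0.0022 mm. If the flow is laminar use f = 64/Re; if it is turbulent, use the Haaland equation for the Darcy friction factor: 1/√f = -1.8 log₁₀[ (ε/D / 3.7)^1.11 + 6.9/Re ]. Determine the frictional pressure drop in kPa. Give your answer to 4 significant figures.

ΔP ≈ 54.10 kPa

Q = 16.37 L/min = 16.37/60000 = 0.0002728 m³/s.
Cross-sectional area A = πD²/4 = π(0.01696)²/4 = 0.0002259 m²; mean velocity V = Q/A = 0.0002728/0.0002259 = 1.208 m/s.
Reynolds number Re = ρVD/μ = 1104 · 1.208 · 0.01696 / 0.0216 = 1048.
Re < 2300 → laminar flow, so f = 64/Re = 64/1048 = 0.06108 (the turbulent correlation is not needed).
Darcy-Weisbach: ΔP = f(L/D)(ρV²/2) = 0.06108·(18.66/0.01696)·(1104·1.208²/2) = 0.06108·1100·805.1 = 5.41e+04 Pa.
ΔP = 5.41e+04 Pa = 54.10 kPa.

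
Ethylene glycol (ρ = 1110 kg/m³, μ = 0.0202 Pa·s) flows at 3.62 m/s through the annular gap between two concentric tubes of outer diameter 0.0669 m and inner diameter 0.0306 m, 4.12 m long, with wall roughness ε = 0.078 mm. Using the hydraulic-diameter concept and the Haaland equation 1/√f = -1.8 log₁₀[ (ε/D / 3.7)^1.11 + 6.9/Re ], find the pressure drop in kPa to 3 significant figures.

Hydraulic diameter D_h = 4A/P = D_o - D_i = 0.0669 - 0.0306 = 0.0363 m.
Re = ρVD_h/μ = 1110·3.62·0.0363/0.0202 = 7221.
ε/D_h = 7.8e-05/0.0363 = 0.00215; Haaland gives 1/√f = -1.8 log₁₀[0.000256+0.000956] = 5.25, so f = 0.03628.
ΔP = f(L/D_h)(ρV²/2) = 0.03628·4.12/0.0363·7273 = 2.995e+04 Pa.
ΔP = 29.9 kPa.

ΔP ≈ 29.9 kPa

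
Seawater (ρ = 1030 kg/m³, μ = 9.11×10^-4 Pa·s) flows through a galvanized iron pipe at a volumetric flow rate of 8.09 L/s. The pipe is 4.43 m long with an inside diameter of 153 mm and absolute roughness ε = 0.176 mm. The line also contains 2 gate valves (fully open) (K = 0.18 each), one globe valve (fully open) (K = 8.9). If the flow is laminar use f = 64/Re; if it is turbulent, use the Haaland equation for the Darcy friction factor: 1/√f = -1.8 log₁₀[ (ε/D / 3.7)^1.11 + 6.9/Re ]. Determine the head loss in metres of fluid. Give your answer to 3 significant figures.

h_f ≈ 0.0980 m

Q = 8.09 L/s = 8.09/1000 = 0.00809 m³/s.
Cross-sectional area A = πD²/4 = π(0.153)²/4 = 0.01839 m²; mean velocity V = Q/A = 0.00809/0.01839 = 0.44 m/s.
Reynolds number Re = ρVD/μ = 1030 · 0.44 · 0.153 / 0.000911 = 7.612e+04.
Re > 4000 → turbulent. Relative roughness ε/D = 0.000176/0.153 = 0.00115. Haaland: 1/√f = -1.8 log₁₀[(0.00115/3.7)^1.11 + 6.9/7.612e+04] = -1.8 log₁₀[0.000128 + 9.06e-05] = 6.589, so f = 0.02303.
Total minor-loss coefficient ΣK = 2·0.18 + 1·8.9 = 9.26.
ΔP = [f·L/D + ΣK]·(ρV²/2) = [0.02303·4.43/0.153 + 9.26]·(1030·0.44²/2) = [0.6669 + 9.26]·99.71 = 989.9 Pa.
Head loss h_f = ΔP/(ρg) = 989.9/(1030·9.81) = 0.0980 m.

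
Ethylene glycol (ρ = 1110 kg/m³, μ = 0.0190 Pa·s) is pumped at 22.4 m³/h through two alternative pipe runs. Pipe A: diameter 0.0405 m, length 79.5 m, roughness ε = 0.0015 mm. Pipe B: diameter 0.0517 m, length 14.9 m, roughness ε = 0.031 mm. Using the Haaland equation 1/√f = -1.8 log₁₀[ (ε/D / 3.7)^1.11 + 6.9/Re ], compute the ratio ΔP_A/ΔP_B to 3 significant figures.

ΔP_A/ΔP_B ≈ 16.6

Pipe A: V = Q/A = 0.006222/0.001288 = 4.83 m/s; Re = 1.143e+04; ε/D = 3.7e-05; Haaland → f = 0.02982; ΔP_A = f(L/D)(ρV²/2) = 7.579e+05 Pa.
Pipe B: V = Q/A = 0.006222/0.002099 = 2.964 m/s; Re = 8952; ε/D = 0.0006; Haaland → f = 0.03255; ΔP_B = f(L/D)(ρV²/2) = 4.573e+04 Pa.
ΔP_A/ΔP_B = 7.579e+05/4.573e+04 = 16.6.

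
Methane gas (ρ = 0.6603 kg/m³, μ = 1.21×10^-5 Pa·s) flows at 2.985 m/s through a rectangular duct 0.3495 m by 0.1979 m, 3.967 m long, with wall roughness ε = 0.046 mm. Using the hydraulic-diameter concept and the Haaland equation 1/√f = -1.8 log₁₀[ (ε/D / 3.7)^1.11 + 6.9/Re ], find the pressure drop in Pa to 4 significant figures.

Hydraulic diameter D_h = 4A/P = 4·(0.3495·0.1979)/(2·(0.3495+0.1979)) = 0.2767/1.095 = 0.2527 m.
Re = ρVD_h/μ = 0.6603·2.985·0.2527/1.21e-05 = 4.116e+04.
ε/D_h = 4.6e-05/0.2527 = 0.000182; Haaland gives 1/√f = -1.8 log₁₀[1.65e-05+0.000168] = 6.723, so f = 0.02213.
ΔP = f(L/D_h)(ρV²/2) = 0.02213·3.967/0.2527·2.942 = 1.022 Pa.

ΔP ≈ 1.022 Pa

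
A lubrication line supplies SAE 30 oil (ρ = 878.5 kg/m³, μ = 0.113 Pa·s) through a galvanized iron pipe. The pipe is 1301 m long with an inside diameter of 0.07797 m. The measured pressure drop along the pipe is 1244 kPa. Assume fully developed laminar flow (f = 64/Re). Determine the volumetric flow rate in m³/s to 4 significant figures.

For laminar flow, f = 64/Re with Re = ρVD/μ, so Darcy-Weisbach reduces to ΔP = 32μLV/D². Solving for V: V = ΔP·D²/(32μL) = 1.244e+06·(0.07797)²/(32·0.113·1301) = 1.608 m/s.
Check: Re = ρVD/μ = 878.5·1.608·0.07797/0.113 = 974.5 < 2300, so the laminar assumption holds.
Q = V·A = 1.608·(π/4·0.07797²) = 0.007676 m³/s = 0.007676 m³/s.

Q ≈ 0.007676 m³/s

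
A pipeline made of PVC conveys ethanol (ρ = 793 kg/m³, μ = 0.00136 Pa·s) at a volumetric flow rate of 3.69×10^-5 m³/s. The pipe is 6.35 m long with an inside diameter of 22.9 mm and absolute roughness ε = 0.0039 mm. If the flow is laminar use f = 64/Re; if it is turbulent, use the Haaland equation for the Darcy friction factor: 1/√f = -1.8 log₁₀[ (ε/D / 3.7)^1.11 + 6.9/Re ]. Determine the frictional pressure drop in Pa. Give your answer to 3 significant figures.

ΔP ≈ 47.2 Pa

Cross-sectional area A = πD²/4 = π(0.0229)²/4 = 0.0004119 m²; mean velocity V = Q/A = 3.69e-05/0.0004119 = 0.08959 m/s.
Reynolds number Re = ρVD/μ = 793 · 0.08959 · 0.0229 / 0.00136 = 1196.
Re < 2300 → laminar flow, so f = 64/Re = 64/1196 = 0.0535 (the turbulent correlation is not needed).
Darcy-Weisbach: ΔP = f(L/D)(ρV²/2) = 0.0535·(6.35/0.0229)·(793·0.08959²/2) = 0.0535·277.3·3.183 = 47.21 Pa.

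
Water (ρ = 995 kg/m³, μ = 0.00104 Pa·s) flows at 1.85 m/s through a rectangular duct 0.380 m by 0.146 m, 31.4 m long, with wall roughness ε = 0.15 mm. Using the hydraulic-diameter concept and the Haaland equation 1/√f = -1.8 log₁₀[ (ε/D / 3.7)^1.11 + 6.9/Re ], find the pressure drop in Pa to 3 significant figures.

Hydraulic diameter D_h = 4A/P = 4·(0.38·0.146)/(2·(0.38+0.146)) = 0.2219/1.052 = 0.211 m.
Re = ρVD_h/μ = 995·1.85·0.211/0.00104 = 3.734e+05.
ε/D_h = 0.00015/0.211 = 0.000711; Haaland gives 1/√f = -1.8 log₁₀[7.5e-05+1.85e-05] = 7.253, so f = 0.01901.
ΔP = f(L/D_h)(ρV²/2) = 0.01901·31.4/0.211·1703 = 4818 Pa.

ΔP ≈ 4820 Pa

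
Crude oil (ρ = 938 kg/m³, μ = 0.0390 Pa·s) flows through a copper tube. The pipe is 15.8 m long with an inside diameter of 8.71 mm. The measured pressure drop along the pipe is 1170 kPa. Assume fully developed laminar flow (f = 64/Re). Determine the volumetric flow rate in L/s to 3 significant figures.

Q ≈ 0.268 L/s

For laminar flow, f = 64/Re with Re = ρVD/μ, so Darcy-Weisbach reduces to ΔP = 32μLV/D². Solving for V: V = ΔP·D²/(32μL) = 1.17e+06·(0.00871)²/(32·0.039·15.8) = 4.501 m/s.
Check: Re = ρVD/μ = 938·4.501·0.00871/0.039 = 943 < 2300, so the laminar assumption holds.
Q = V·A = 4.501·(π/4·0.00871²) = 0.0002682 m³/s = 0.268 L/s.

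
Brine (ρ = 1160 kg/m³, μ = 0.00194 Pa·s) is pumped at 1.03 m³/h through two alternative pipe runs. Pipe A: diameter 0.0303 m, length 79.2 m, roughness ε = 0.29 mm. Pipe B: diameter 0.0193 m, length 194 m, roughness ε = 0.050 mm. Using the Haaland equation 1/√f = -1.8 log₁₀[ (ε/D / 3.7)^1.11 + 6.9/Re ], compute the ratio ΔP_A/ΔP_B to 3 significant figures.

ΔP_A/ΔP_B ≈ 0.0566

Pipe A: V = Q/A = 0.0002861/0.0007211 = 0.3968 m/s; Re = 7189; ε/D = 0.00957; Haaland → f = 0.04436; ΔP_A = f(L/D)(ρV²/2) = 1.059e+04 Pa.
Pipe B: V = Q/A = 0.0002861/0.0002926 = 0.978 m/s; Re = 1.129e+04; ε/D = 0.00259; Haaland → f = 0.03355; ΔP_B = f(L/D)(ρV²/2) = 1.871e+05 Pa.
ΔP_A/ΔP_B = 1.059e+04/1.871e+05 = 0.0566.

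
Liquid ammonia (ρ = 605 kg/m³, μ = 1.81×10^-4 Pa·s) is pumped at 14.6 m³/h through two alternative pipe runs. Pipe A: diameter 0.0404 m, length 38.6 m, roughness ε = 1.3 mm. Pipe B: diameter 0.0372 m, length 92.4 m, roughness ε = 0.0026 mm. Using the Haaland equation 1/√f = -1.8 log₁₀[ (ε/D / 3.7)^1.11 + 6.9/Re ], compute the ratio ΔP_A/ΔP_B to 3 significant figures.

Pipe A: V = Q/A = 0.004056/0.001282 = 3.164 m/s; Re = 4.272e+05; ε/D = 0.0322; Haaland → f = 0.05906; ΔP_A = f(L/D)(ρV²/2) = 1.709e+05 Pa.
Pipe B: V = Q/A = 0.004056/0.001087 = 3.731 m/s; Re = 4.64e+05; ε/D = 6.99e-05; Haaland → f = 0.01405; ΔP_B = f(L/D)(ρV²/2) = 1.47e+05 Pa.
ΔP_A/ΔP_B = 1.709e+05/1.47e+05 = 1.16.

ΔP_A/ΔP_B ≈ 1.16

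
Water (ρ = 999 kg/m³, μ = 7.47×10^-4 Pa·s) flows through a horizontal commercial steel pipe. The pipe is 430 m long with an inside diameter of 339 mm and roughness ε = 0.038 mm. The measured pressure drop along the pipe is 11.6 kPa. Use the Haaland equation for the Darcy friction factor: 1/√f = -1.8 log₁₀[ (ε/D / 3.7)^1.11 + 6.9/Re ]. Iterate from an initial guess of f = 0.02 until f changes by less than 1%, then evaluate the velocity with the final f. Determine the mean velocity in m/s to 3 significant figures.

Rearranging Darcy-Weisbach: V = √(2·ΔP·D/(f·L·ρ)). With ε/D = 3.8e-05/0.339 = 0.000112, iterate starting from f = 0.02:
  f = 0.02 → V = √(2·1.16e+04·0.339/(0.02·430·999)) = 0.9568 m/s; Re = ρVD/μ = 4.338e+05; f → 0.01463
  f = 0.01463 → V = 1.119 m/s; Re = 5.071e+05; f → 0.01438
  f = 0.01438 → V = 1.129 m/s; Re = 5.116e+05; f → 0.01436
Converged (Δf/f < 1%). With the final f = 0.01436: V = √(2·1.16e+04·0.339/(0.01436·430·999)) = 1.129 m/s.

V ≈ 1.13 m/s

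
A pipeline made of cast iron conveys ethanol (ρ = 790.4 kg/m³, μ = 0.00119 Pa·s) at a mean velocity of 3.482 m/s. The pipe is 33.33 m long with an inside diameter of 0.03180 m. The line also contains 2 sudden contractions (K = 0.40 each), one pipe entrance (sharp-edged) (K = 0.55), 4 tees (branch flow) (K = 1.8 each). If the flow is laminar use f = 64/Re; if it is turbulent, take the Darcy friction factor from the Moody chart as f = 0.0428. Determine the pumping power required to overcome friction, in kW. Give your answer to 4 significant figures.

P ≈ 0.7077 kW

Reynolds number Re = ρVD/μ = 790.4 · 3.482 · 0.0318 / 0.00119 = 7.355e+04.
Re > 4000 → turbulent; use the Moody-chart value f = 0.0428.
Total minor-loss coefficient ΣK = 2·0.4 + 1·0.55 + 4·1.8 = 8.55.
ΔP = [f·L/D + ΣK]·(ρV²/2) = [0.0428·33.33/0.0318 + 8.55]·(790.4·3.482²/2) = [44.86 + 8.55]·4792 = 2.559e+05 Pa.
Q = V·A = 3.482·0.0007942 = 0.002765 m³/s.
Pumping power P = QΔP = 0.002765·2.559e+05 = 707.72 W = 0.7077 kW.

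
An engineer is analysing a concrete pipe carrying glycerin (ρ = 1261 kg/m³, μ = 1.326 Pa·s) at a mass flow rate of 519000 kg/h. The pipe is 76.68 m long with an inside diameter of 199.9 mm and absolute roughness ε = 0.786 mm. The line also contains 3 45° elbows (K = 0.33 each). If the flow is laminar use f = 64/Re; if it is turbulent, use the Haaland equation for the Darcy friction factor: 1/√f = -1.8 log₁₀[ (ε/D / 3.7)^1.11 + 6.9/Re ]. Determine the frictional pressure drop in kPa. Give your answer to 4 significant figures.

ṁ = 519000 kg/h = 519000/3600 = 144.2 kg/s.
A = πD²/4 = π(0.1999)²/4 = 0.03138 m²; mean velocity V = ṁ/(ρA) = 144.2/(1261 · 0.03138) = 3.643 m/s.
Reynolds number Re = ρVD/μ = 1261 · 3.643 · 0.1999 / 1.33 = 692.5.
Re < 2300 → laminar flow, so f = 64/Re = 64/692.5 = 0.09242 (the turbulent correlation is not needed).
Total minor-loss coefficient ΣK = 3·0.33 = 0.99.
ΔP = [f·L/D + ΣK]·(ρV²/2) = [0.09242·76.68/0.1999 + 0.99]·(1261·3.643²/2) = [35.45 + 0.99]·8367 = 3.049e+05 Pa.
ΔP = 3.049e+05 Pa = 304.9 kPa.

ΔP ≈ 304.9 kPa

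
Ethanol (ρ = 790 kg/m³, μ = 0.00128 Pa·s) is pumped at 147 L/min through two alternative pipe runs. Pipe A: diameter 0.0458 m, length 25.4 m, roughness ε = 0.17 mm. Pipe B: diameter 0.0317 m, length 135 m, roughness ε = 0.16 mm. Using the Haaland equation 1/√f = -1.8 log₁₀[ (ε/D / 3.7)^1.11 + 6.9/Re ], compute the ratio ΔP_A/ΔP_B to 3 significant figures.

Pipe A: V = Q/A = 0.00245/0.001647 = 1.487 m/s; Re = 4.204e+04; ε/D = 0.00371; Haaland → f = 0.03017; ΔP_A = f(L/D)(ρV²/2) = 1.462e+04 Pa.
Pipe B: V = Q/A = 0.00245/0.0007892 = 3.104 m/s; Re = 6.073e+04; ε/D = 0.00505; Haaland → f = 0.03188; ΔP_B = f(L/D)(ρV²/2) = 5.168e+05 Pa.
ΔP_A/ΔP_B = 1.462e+04/5.168e+05 = 0.0283.

ΔP_A/ΔP_B ≈ 0.0283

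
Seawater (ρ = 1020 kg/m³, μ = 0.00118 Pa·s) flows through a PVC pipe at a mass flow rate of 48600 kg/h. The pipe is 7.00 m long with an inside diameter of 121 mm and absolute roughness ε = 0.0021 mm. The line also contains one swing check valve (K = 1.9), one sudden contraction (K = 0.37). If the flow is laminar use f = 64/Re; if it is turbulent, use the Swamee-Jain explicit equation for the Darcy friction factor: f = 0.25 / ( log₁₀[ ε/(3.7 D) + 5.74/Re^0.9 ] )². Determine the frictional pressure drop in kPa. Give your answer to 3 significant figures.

ΔP ≈ 2.21 kPa

ṁ = 48600 kg/h = 48600/3600 = 13.5 kg/s.
A = πD²/4 = π(0.121)²/4 = 0.0115 m²; mean velocity V = ṁ/(ρA) = 13.5/(1020 · 0.0115) = 1.151 m/s.
Reynolds number Re = ρVD/μ = 1020 · 1.151 · 0.121 / 0.00118 = 1.204e+05.
Re > 4000 → turbulent. Relative roughness ε/D = 2.1e-06/0.121 = 1.74e-05. Swamee-Jain: f = 0.25/(log₁₀[1.74e-05/3.7 + 5.74/1.204e+05^0.9])² = 0.25/(log₁₀[4.69e-06 + 0.000154])² = 0.25/(-3.801)² = 0.01731.
Total minor-loss coefficient ΣK = 1·1.9 + 1·0.37 = 2.27.
ΔP = [f·L/D + ΣK]·(ρV²/2) = [0.01731·7/0.121 + 2.27]·(1020·1.151²/2) = [1.001 + 2.27]·675.6 = 2210 Pa.
ΔP = 2210 Pa = 2.21 kPa.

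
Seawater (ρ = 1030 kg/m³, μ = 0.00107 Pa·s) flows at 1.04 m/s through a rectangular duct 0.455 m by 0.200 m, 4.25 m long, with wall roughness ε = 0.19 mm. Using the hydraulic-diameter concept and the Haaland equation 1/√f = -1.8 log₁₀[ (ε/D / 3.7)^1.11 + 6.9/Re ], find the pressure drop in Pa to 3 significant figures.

Hydraulic diameter D_h = 4A/P = 4·(0.455·0.2)/(2·(0.455+0.2)) = 0.364/1.31 = 0.2779 m.
Re = ρVD_h/μ = 1030·1.04·0.2779/0.00107 = 2.782e+05.
ε/D_h = 0.00019/0.2779 = 0.000684; Haaland gives 1/√f = -1.8 log₁₀[7.18e-05+2.48e-05] = 7.227, so f = 0.01915.
ΔP = f(L/D_h)(ρV²/2) = 0.01915·4.25/0.2779·557 = 163.1 Pa.

ΔP ≈ 163 Pa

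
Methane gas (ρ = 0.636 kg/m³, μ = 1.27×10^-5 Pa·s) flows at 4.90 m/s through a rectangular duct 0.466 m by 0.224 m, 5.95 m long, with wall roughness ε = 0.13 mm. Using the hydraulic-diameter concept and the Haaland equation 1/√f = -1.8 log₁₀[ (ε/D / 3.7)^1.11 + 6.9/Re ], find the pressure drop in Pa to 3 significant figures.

Hydraulic diameter D_h = 4A/P = 4·(0.466·0.224)/(2·(0.466+0.224)) = 0.4175/1.38 = 0.3026 m.
Re = ρVD_h/μ = 0.636·4.9·0.3026/1.27e-05 = 7.424e+04.
ε/D_h = 0.00013/0.3026 = 0.00043; Haaland gives 1/√f = -1.8 log₁₀[4.29e-05+9.29e-05] = 6.961, so f = 0.02064.
ΔP = f(L/D_h)(ρV²/2) = 0.02064·5.95/0.3026·7.635 = 3.099 Pa.

ΔP ≈ 3.10 Pa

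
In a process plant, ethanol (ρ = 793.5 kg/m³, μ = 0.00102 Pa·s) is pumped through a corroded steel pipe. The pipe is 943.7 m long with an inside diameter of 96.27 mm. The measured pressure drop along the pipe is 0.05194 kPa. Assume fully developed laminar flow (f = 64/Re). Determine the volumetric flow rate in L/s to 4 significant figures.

Q ≈ 0.1138 L/s

For laminar flow, f = 64/Re with Re = ρVD/μ, so Darcy-Weisbach reduces to ΔP = 32μLV/D². Solving for V: V = ΔP·D²/(32μL) = 51.94·(0.09627)²/(32·0.00102·943.7) = 0.01563 m/s.
Check: Re = ρVD/μ = 793.5·0.01563·0.09627/0.00102 = 1170 < 2300, so the laminar assumption holds.
Q = V·A = 0.01563·(π/4·0.09627²) = 0.0001138 m³/s = 0.1138 L/s.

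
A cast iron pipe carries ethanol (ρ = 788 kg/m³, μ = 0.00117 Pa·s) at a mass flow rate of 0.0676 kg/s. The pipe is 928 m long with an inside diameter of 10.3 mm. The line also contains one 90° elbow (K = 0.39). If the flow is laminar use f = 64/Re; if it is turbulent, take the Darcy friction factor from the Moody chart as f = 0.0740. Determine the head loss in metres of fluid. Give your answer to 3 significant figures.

A = πD²/4 = π(0.0103)²/4 = 8.332e-05 m²; mean velocity V = ṁ/(ρA) = 0.0676/(788 · 8.332e-05) = 1.03 m/s.
Reynolds number Re = ρVD/μ = 788 · 1.03 · 0.0103 / 0.00117 = 7142.
Re > 4000 → turbulent; use the Moody-chart value f = 0.0740.
Total minor-loss coefficient ΣK = 1·0.39 = 0.39.
ΔP = [f·L/D + ΣK]·(ρV²/2) = [0.074·928/0.0103 + 0.39]·(788·1.03²/2) = [6667 + 0.39]·417.6 = 2.785e+06 Pa.
Head loss h_f = ΔP/(ρg) = 2.785e+06/(788·9.81) = 360 m.

h_f ≈ 360 m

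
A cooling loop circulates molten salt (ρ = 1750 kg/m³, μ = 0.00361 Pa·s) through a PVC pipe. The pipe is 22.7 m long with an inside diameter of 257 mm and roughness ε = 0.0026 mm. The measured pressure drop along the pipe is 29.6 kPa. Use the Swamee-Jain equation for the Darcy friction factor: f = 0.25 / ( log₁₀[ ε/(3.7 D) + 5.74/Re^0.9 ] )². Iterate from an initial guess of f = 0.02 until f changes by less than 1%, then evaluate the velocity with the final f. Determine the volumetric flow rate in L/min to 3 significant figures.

Rearranging Darcy-Weisbach: V = √(2·ΔP·D/(f·L·ρ)). With ε/D = 2.6e-06/0.257 = 1.01e-05, iterate starting from f = 0.02:
  f = 0.02 → V = √(2·2.96e+04·0.257/(0.02·22.7·1750)) = 4.376 m/s; Re = ρVD/μ = 5.452e+05; f → 0.01306
  f = 0.01306 → V = 5.415 m/s; Re = 6.746e+05; f → 0.01261
  f = 0.01261 → V = 5.511 m/s; Re = 6.865e+05; f → 0.01258
Converged (Δf/f < 1%). With the final f = 0.01258: V = √(2·2.96e+04·0.257/(0.01258·22.7·1750)) = 5.518 m/s.
Q = V·A = 5.518·(π/4·0.257²) = 0.2863 m³/s = 17200 L/min.

Q ≈ 17200 L/min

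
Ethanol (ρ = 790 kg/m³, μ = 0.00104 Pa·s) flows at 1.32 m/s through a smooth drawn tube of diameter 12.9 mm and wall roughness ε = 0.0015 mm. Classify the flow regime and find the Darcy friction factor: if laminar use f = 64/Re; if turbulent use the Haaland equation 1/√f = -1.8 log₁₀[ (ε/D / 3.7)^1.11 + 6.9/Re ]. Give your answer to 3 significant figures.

f ≈ 0.0290

Re = ρVD/μ = 790·1.32·0.0129/0.00104 = 1.293e+04.
Re > 4000 → turbulent. ε/D = 1.5e-06/0.0129 = 0.000116; Haaland: 1/√f = -1.8 log₁₀[1e-05 + 0.000533] = 5.877, so f = 0.02896.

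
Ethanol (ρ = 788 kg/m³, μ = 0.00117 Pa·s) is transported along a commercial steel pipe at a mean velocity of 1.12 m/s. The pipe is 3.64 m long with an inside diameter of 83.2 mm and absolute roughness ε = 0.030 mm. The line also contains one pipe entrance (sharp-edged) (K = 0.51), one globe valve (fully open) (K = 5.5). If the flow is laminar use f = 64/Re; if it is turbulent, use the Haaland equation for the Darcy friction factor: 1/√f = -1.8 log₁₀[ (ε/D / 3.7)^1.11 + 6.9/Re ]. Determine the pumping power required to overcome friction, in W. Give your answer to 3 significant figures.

P ≈ 20.8 W

Reynolds number Re = ρVD/μ = 788 · 1.12 · 0.0832 / 0.00117 = 6.276e+04.
Re > 4000 → turbulent. Relative roughness ε/D = 3e-05/0.0832 = 0.000361. Haaland: 1/√f = -1.8 log₁₀[(0.000361/3.7)^1.11 + 6.9/6.276e+04] = -1.8 log₁₀[3.53e-05 + 0.00011] = 6.908, so f = 0.02095.
Total minor-loss coefficient ΣK = 1·0.51 + 1·5.5 = 6.01.
ΔP = [f·L/D + ΣK]·(ρV²/2) = [0.02095·3.64/0.0832 + 6.01]·(788·1.12²/2) = [0.9167 + 6.01]·494.2 = 3423 Pa.
Q = V·A = 1.12·0.005437 = 0.006089 m³/s.
Pumping power P = QΔP = 0.006089·3423 = 20.85 W = 20.8 W.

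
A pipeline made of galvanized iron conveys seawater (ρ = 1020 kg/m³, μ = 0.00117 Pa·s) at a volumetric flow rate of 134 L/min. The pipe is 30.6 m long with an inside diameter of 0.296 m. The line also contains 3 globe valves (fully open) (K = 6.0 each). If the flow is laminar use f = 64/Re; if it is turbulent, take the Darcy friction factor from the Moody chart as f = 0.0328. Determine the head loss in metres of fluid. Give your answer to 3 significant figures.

h_f ≈ 0.00115 m

Q = 134 L/min = 134/60000 = 0.002233 m³/s.
Cross-sectional area A = πD²/4 = π(0.296)²/4 = 0.06881 m²; mean velocity V = Q/A = 0.002233/0.06881 = 0.03245 m/s.
Reynolds number Re = ρVD/μ = 1020 · 0.03245 · 0.296 / 0.00117 = 8375.
Re > 4000 → turbulent; use the Moody-chart value f = 0.0328.
Total minor-loss coefficient ΣK = 3·6 = 18.
ΔP = [f·L/D + ΣK]·(ρV²/2) = [0.0328·30.6/0.296 + 18]·(1020·0.03245²/2) = [3.391 + 18]·0.5372 = 11.49 Pa.
Head loss h_f = ΔP/(ρg) = 11.49/(1020·9.81) = 0.00115 m.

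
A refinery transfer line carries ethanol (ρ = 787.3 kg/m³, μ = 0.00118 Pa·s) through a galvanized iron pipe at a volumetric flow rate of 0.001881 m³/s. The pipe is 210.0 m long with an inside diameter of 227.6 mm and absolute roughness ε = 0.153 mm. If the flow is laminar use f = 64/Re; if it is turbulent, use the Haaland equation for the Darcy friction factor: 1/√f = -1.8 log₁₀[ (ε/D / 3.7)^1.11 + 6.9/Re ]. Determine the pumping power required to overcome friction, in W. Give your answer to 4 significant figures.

P ≈ 0.05084 W

Cross-sectional area A = πD²/4 = π(0.2276)²/4 = 0.04069 m²; mean velocity V = Q/A = 0.001881/0.04069 = 0.04623 m/s.
Reynolds number Re = ρVD/μ = 787.3 · 0.04623 · 0.2276 / 0.00118 = 7021.
Re > 4000 → turbulent. Relative roughness ε/D = 0.000153/0.2276 = 0.000672. Haaland: 1/√f = -1.8 log₁₀[(0.000672/3.7)^1.11 + 6.9/7021] = -1.8 log₁₀[7.04e-05 + 0.000983] = 5.359, so f = 0.03481.
Darcy-Weisbach: ΔP = f(L/D)(ρV²/2) = 0.03481·(210/0.2276)·(787.3·0.04623²/2) = 0.03481·922.7·0.8414 = 27.03 Pa.
Pumping power P = QΔP = 0.001881·27.03 = 0.050841 W = 0.05084 W.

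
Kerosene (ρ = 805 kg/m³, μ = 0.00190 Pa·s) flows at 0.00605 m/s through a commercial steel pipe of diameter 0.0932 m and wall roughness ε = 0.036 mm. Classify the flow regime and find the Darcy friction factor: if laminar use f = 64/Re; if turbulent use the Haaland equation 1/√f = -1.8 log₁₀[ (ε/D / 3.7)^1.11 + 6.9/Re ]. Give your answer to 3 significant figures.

Re = ρVD/μ = 805·0.00605·0.0932/0.0019 = 238.9.
Re < 2300 → laminar, so f = 64/Re = 0.2679 (roughness is irrelevant in laminar flow).

f ≈ 0.268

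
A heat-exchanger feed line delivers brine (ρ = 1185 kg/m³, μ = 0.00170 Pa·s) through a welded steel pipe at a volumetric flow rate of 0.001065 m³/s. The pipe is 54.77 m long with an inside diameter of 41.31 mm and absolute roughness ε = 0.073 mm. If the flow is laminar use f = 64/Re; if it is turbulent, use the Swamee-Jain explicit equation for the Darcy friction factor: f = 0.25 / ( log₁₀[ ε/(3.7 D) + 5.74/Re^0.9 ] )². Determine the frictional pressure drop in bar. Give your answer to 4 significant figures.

ΔP ≈ 0.1440 bar

Cross-sectional area A = πD²/4 = π(0.04131)²/4 = 0.00134 m²; mean velocity V = Q/A = 0.001065/0.00134 = 0.7946 m/s.
Reynolds number Re = ρVD/μ = 1185 · 0.7946 · 0.04131 / 0.0017 = 2.288e+04.
Re > 4000 → turbulent. Relative roughness ε/D = 7.3e-05/0.04131 = 0.00177. Swamee-Jain: f = 0.25/(log₁₀[0.00177/3.7 + 5.74/2.288e+04^0.9])² = 0.25/(log₁₀[0.000478 + 0.000685])² = 0.25/(-2.935)² = 0.02903.
Darcy-Weisbach: ΔP = f(L/D)(ρV²/2) = 0.02903·(54.77/0.04131)·(1185·0.7946²/2) = 0.02903·1326·374.1 = 1.44e+04 Pa.
ΔP = 1.44e+04 Pa = 0.1440 bar.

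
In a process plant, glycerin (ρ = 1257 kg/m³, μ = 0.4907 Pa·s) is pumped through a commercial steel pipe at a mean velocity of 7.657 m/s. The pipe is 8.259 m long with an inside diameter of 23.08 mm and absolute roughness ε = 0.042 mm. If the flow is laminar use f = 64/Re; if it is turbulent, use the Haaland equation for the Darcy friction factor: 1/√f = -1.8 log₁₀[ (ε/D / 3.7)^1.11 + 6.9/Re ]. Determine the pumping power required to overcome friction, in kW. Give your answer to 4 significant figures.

Reynolds number Re = ρVD/μ = 1257 · 7.657 · 0.02308 / 0.491 = 452.7.
Re < 2300 → laminar flow, so f = 64/Re = 64/452.7 = 0.1414 (the turbulent correlation is not needed).
Darcy-Weisbach: ΔP = f(L/D)(ρV²/2) = 0.1414·(8.259/0.02308)·(1257·7.657²/2) = 0.1414·357.8·3.685e+04 = 1.864e+06 Pa.
Q = V·A = 7.657·0.0004184 = 0.003203 m³/s.
Pumping power P = QΔP = 0.003203·1.864e+06 = 5971.7 W = 5.972 kW.

P ≈ 5.972 kW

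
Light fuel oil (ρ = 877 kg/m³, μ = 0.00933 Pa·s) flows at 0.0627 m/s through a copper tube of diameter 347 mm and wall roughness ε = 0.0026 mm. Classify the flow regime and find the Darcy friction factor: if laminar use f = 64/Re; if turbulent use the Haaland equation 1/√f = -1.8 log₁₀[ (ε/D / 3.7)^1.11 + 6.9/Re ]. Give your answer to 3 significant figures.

Re = ρVD/μ = 877·0.0627·0.347/0.00933 = 2045.
Re < 2300 → laminar, so f = 64/Re = 0.03129 (roughness is irrelevant in laminar flow).

f ≈ 0.0313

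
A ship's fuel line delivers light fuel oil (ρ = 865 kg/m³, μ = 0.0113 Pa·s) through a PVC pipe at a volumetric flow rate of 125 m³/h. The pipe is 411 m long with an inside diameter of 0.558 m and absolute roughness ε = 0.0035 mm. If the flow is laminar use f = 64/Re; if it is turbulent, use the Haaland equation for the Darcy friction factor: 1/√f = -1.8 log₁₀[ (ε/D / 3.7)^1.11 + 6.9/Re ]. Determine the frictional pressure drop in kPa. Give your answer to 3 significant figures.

Q = 125 m³/h = 125/3600 = 0.03472 m³/s.
Cross-sectional area A = πD²/4 = π(0.558)²/4 = 0.2445 m²; mean velocity V = Q/A = 0.03472/0.2445 = 0.142 m/s.
Reynolds number Re = ρVD/μ = 865 · 0.142 · 0.558 / 0.0113 = 6065.
Re > 4000 → turbulent. Relative roughness ε/D = 3.5e-06/0.558 = 6.27e-06. Haaland: 1/√f = -1.8 log₁₀[(6.27e-06/3.7)^1.11 + 6.9/6065] = -1.8 log₁₀[3.93e-07 + 0.00114] = 5.299, so f = 0.03561.
Darcy-Weisbach: ΔP = f(L/D)(ρV²/2) = 0.03561·(411/0.558)·(865·0.142²/2) = 0.03561·736.6·8.719 = 228.7 Pa.
ΔP = 228.7 Pa = 0.229 kPa.

ΔP ≈ 0.229 kPa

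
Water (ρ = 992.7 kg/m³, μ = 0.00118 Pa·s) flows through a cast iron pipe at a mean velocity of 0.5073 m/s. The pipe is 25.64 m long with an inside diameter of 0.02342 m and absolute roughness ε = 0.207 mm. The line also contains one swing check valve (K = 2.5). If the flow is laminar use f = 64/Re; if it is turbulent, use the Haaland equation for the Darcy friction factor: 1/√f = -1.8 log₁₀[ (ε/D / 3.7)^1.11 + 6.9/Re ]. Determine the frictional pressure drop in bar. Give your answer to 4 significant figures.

ΔP ≈ 0.06168 bar

Reynolds number Re = ρVD/μ = 992.7 · 0.5073 · 0.02342 / 0.00118 = 9995.
Re > 4000 → turbulent. Relative roughness ε/D = 0.000207/0.02342 = 0.00884. Haaland: 1/√f = -1.8 log₁₀[(0.00884/3.7)^1.11 + 6.9/9995] = -1.8 log₁₀[0.00123 + 0.00069] = 4.89, so f = 0.04182.
Total minor-loss coefficient ΣK = 1·2.5 = 2.5.
ΔP = [f·L/D + ΣK]·(ρV²/2) = [0.04182·25.64/0.02342 + 2.5]·(992.7·0.5073²/2) = [45.78 + 2.5]·127.7 = 6168 Pa.
ΔP = 6168 Pa = 0.06168 bar.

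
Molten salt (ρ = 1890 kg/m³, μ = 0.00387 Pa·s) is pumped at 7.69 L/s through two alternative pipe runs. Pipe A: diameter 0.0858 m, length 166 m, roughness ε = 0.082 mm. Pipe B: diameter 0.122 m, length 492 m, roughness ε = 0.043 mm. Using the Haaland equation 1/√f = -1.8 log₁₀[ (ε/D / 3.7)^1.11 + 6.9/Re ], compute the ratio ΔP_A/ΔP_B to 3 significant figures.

ΔP_A/ΔP_B ≈ 2.00

Pipe A: V = Q/A = 0.00769/0.005782 = 1.33 m/s; Re = 5.573e+04; ε/D = 0.000956; Haaland → f = 0.02327; ΔP_A = f(L/D)(ρV²/2) = 7.525e+04 Pa.
Pipe B: V = Q/A = 0.00769/0.01169 = 0.6578 m/s; Re = 3.919e+04; ε/D = 0.000352; Haaland → f = 0.02283; ΔP_B = f(L/D)(ρV²/2) = 3.765e+04 Pa.
ΔP_A/ΔP_B = 7.525e+04/3.765e+04 = 2.00.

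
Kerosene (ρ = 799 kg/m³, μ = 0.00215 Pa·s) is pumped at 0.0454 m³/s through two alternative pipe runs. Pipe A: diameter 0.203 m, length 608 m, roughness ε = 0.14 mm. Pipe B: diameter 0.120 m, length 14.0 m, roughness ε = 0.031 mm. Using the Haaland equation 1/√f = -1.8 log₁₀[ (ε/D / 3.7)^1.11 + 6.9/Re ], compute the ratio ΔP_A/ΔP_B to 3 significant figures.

ΔP_A/ΔP_B ≈ 3.71

Pipe A: V = Q/A = 0.0454/0.03237 = 1.403 m/s; Re = 1.058e+05; ε/D = 0.00069; Haaland → f = 0.0207; ΔP_A = f(L/D)(ρV²/2) = 4.874e+04 Pa.
Pipe B: V = Q/A = 0.0454/0.01131 = 4.014 m/s; Re = 1.79e+05; ε/D = 0.000258; Haaland → f = 0.01749; ΔP_B = f(L/D)(ρV²/2) = 1.313e+04 Pa.
ΔP_A/ΔP_B = 4.874e+04/1.313e+04 = 3.71.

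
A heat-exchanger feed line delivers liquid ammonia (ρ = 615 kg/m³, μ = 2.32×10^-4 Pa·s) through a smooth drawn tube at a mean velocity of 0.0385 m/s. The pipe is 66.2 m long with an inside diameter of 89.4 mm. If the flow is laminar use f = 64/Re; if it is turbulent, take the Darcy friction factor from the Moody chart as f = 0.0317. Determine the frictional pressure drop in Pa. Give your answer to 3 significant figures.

ΔP ≈ 10.7 Pa

Reynolds number Re = ρVD/μ = 615 · 0.0385 · 0.0894 / 0.000232 = 9124.
Re > 4000 → turbulent; use the Moody-chart value f = 0.0317.
Darcy-Weisbach: ΔP = f(L/D)(ρV²/2) = 0.0317·(66.2/0.0894)·(615·0.0385²/2) = 0.0317·740.5·0.4558 = 10.7 Pa.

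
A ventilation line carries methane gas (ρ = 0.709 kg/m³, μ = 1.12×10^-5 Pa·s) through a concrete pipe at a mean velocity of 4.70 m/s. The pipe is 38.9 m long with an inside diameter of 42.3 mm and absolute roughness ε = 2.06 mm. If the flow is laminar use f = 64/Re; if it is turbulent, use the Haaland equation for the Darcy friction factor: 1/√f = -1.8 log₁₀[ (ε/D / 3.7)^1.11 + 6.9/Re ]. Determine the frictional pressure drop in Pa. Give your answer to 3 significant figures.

Reynolds number Re = ρVD/μ = 0.709 · 4.7 · 0.0423 / 1.12e-05 = 1.259e+04.
Re > 4000 → turbulent. Relative roughness ε/D = 0.00206/0.0423 = 0.0487. Haaland: 1/√f = -1.8 log₁₀[(0.0487/3.7)^1.11 + 6.9/1.259e+04] = -1.8 log₁₀[0.00817 + 0.000548] = 3.707, so f = 0.07278.
Darcy-Weisbach: ΔP = f(L/D)(ρV²/2) = 0.07278·(38.9/0.0423)·(0.709·4.7²/2) = 0.07278·919.6·7.831 = 524.1 Pa.

ΔP ≈ 524 Pa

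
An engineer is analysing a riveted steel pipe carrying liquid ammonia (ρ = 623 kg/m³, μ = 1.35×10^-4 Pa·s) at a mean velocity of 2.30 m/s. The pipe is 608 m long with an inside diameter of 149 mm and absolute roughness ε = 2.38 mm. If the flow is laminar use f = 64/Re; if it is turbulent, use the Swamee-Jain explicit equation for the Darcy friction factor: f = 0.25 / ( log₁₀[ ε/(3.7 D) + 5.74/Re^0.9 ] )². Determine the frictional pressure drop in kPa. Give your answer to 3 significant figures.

ΔP ≈ 301 kPa

Reynolds number Re = ρVD/μ = 623 · 2.3 · 0.149 / 0.000135 = 1.581e+06.
Re > 4000 → turbulent. Relative roughness ε/D = 0.00238/0.149 = 0.016. Swamee-Jain: f = 0.25/(log₁₀[0.016/3.7 + 5.74/1.581e+06^0.9])² = 0.25/(log₁₀[0.00432 + 1.51e-05])² = 0.25/(-2.363)² = 0.04476.
Darcy-Weisbach: ΔP = f(L/D)(ρV²/2) = 0.04476·(608/0.149)·(623·2.3²/2) = 0.04476·4081·1648 = 3.01e+05 Pa.
ΔP = 3.01e+05 Pa = 301 kPa.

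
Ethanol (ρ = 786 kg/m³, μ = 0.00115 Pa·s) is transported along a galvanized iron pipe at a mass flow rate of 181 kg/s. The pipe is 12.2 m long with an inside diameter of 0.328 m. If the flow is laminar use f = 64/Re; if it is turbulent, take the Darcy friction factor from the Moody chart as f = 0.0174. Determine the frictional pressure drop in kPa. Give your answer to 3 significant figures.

ΔP ≈ 1.89 kPa

A = πD²/4 = π(0.328)²/4 = 0.0845 m²; mean velocity V = ṁ/(ρA) = 181/(786 · 0.0845) = 2.725 m/s.
Reynolds number Re = ρVD/μ = 786 · 2.725 · 0.328 / 0.00115 = 6.11e+05.
Re > 4000 → turbulent; use the Moody-chart value f = 0.0174.
Darcy-Weisbach: ΔP = f(L/D)(ρV²/2) = 0.0174·(12.2/0.328)·(786·2.725²/2) = 0.0174·37.2·2919 = 1889 Pa.
ΔP = 1889 Pa = 1.89 kPa.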